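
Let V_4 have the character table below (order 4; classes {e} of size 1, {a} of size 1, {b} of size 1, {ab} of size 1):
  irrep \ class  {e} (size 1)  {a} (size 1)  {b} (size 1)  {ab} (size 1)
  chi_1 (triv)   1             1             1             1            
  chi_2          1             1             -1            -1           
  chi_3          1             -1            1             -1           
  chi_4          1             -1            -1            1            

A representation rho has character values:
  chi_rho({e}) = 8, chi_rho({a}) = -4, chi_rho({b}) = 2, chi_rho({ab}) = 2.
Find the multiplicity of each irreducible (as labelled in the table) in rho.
Multiplicities: chi_1: 2, chi_2: 0, chi_3: 3, chi_4: 3.

Use <chi_rho, chi> = (1/|G|) sum_C |C| * chi_rho(C) * conj(chi(C)) with |G| = 4 for each irreducible chi in the table:
  <chi_rho, chi_1> = (1/4)[1*(8)*conj(1) + 1*(-4)*conj(1) + 1*(2)*conj(1) + 1*(2)*conj(1)]
      = (1/4)[(8) + (-4) + (2) + (2)] = 8/4 = 2
  <chi_rho, chi_2> = (1/4)[1*(8)*conj(1) + 1*(-4)*conj(1) + 1*(2)*conj(-1) + 1*(2)*conj(-1)]
      = (1/4)[(8) + (-4) + (-2) + (-2)] = 0/4 = 0
  <chi_rho, chi_3> = (1/4)[1*(8)*conj(1) + 1*(-4)*conj(-1) + 1*(2)*conj(1) + 1*(2)*conj(-1)]
      = (1/4)[(8) + (4) + (2) + (-2)] = 12/4 = 3
  <chi_rho, chi_4> = (1/4)[1*(8)*conj(1) + 1*(-4)*conj(-1) + 1*(2)*conj(-1) + 1*(2)*conj(1)]
      = (1/4)[(8) + (4) + (-2) + (2)] = 12/4 = 3
Dimension check: dim(rho) = sum (mult * dim) = 2*1 + 0*1 + 3*1 + 3*1 = 8 = chi_rho(e) = 8.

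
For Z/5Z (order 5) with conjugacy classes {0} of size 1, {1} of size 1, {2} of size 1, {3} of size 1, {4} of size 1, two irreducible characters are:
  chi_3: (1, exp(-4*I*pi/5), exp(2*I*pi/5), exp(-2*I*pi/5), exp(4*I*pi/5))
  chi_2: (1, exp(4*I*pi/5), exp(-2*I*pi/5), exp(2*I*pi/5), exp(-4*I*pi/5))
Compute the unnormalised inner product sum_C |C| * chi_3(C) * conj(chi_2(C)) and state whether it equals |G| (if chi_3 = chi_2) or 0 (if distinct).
Sum = 0; so <chi_3, chi_2> = 0 (distinct irreducibles are orthogonal).

Reasoning: Compute term by term over conjugacy classes (|C| * chi_3(C) * conj(chi_2(C))):
  1*(1)*conj(1) + 1*(exp(-4*I*pi/5))*conj(exp(4*I*pi/5)) + 1*(exp(2*I*pi/5))*conj(exp(-2*I*pi/5)) + 1*(exp(-2*I*pi/5))*conj(exp(2*I*pi/5)) + 1*(exp(4*I*pi/5))*conj(exp(-4*I*pi/5))
  = (1) + (exp(2*I*pi/5)) + (exp(4*I*pi/5)) + (exp(-4*I*pi/5)) + (exp(-2*I*pi/5))
  = 0.
(Exp terms are combined using exp(i*s)*conj(exp(i*t)) = exp(i*(s-t)), and sums of them are collapsed using the identity that for every m > 1 the m distinct m-th roots of unity sum to 0, e.g. 1 + exp(2*I*pi/3) + exp(-2*I*pi/3) = 0.)
Dividing by |G| = 5 gives 0/5 = 0, matching the row-orthogonality relation <chi_3, chi_2> = [chi_3 = chi_2].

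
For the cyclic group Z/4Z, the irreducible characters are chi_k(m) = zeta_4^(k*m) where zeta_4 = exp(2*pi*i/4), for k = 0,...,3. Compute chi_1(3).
chi_1(3) = zeta_4^3 = -I

Proof sketch: chi_1(3) = zeta_4^(1*3) = zeta_4^3. Since zeta_4^4 = 1, this equals zeta_4^3 = exp(2*pi*i*3/4) = -I.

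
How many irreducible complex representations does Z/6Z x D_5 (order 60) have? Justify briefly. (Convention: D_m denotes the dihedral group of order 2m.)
24

Solution. The number of irreducible complex representations of a finite group equals its number of conjugacy classes. For a direct product, #classes(G x H) = #classes(G) * #classes(H). Z/6Z has 6 classes (abelian), D_5 has 4 classes, so 6 * 4 = 24, so Z/6Z x D_5 (order 60) has exactly 24 irreducible complex representations.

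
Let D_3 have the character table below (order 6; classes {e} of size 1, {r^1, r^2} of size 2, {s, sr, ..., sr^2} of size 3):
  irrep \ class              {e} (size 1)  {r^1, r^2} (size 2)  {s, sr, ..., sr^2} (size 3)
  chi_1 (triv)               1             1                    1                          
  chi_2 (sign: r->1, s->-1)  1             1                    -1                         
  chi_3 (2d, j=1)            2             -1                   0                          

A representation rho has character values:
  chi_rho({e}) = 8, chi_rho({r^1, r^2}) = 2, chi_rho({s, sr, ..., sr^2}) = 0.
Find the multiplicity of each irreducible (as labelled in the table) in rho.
Multiplicities: chi_1: 2, chi_2: 2, chi_3: 2.

Reasoning: Use <chi_rho, chi> = (1/|G|) sum_C |C| * chi_rho(C) * conj(chi(C)) with |G| = 6 for each irreducible chi in the table:
  <chi_rho, chi_1> = (1/6)[1*(8)*conj(1) + 2*(2)*conj(1) + 3*(0)*conj(1)]
      = (1/6)[(8) + (4) + (0)] = 12/6 = 2
  <chi_rho, chi_2> = (1/6)[1*(8)*conj(1) + 2*(2)*conj(1) + 3*(0)*conj(-1)]
      = (1/6)[(8) + (4) + (0)] = 12/6 = 2
  <chi_rho, chi_3> = (1/6)[1*(8)*conj(2) + 2*(2)*conj(-1) + 3*(0)*conj(0)]
      = (1/6)[(16) + (-4) + (0)] = 12/6 = 2
Dimension check: dim(rho) = sum (mult * dim) = 2*1 + 2*1 + 2*2 = 8 = chi_rho(e) = 8.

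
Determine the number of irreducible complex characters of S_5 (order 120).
7

Justification: The number of irreducible complex representations of a finite group equals its number of conjugacy classes. Conjugacy classes in S_5 correspond to cycle types, i.e. partitions of 5; there are p(5) = 7 of them, so S_5 (order 120) has exactly 7 irreducible complex representations.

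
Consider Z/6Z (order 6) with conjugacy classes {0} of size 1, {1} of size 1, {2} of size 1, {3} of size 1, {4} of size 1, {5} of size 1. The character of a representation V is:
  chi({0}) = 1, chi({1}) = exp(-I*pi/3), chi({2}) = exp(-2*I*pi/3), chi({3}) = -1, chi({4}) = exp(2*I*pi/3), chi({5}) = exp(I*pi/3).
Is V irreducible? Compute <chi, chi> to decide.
Irreducible: <chi, chi> = 1.

Argument: <chi, chi> = (1/|G|) sum_C |C| * |chi(C)|^2 = (1/6)[1*|1|^2 + 1*|exp(-I*pi/3)|^2 + 1*|exp(-2*I*pi/3)|^2 + 1*|-1|^2 + 1*|exp(2*I*pi/3)|^2 + 1*|exp(I*pi/3)|^2]
  = (1/6)[(1) + (1) + (1) + (1) + (1) + (1)] = 6/6 = 1.
(Exp terms are combined using exp(i*s)*conj(exp(i*t)) = exp(i*(s-t)), and sums of them are collapsed using the identity that for every m > 1 the m distinct m-th roots of unity sum to 0, e.g. 1 + exp(2*I*pi/3) + exp(-2*I*pi/3) = 0.)
A character is irreducible iff <chi, chi> = 1, so this representation is irreducible.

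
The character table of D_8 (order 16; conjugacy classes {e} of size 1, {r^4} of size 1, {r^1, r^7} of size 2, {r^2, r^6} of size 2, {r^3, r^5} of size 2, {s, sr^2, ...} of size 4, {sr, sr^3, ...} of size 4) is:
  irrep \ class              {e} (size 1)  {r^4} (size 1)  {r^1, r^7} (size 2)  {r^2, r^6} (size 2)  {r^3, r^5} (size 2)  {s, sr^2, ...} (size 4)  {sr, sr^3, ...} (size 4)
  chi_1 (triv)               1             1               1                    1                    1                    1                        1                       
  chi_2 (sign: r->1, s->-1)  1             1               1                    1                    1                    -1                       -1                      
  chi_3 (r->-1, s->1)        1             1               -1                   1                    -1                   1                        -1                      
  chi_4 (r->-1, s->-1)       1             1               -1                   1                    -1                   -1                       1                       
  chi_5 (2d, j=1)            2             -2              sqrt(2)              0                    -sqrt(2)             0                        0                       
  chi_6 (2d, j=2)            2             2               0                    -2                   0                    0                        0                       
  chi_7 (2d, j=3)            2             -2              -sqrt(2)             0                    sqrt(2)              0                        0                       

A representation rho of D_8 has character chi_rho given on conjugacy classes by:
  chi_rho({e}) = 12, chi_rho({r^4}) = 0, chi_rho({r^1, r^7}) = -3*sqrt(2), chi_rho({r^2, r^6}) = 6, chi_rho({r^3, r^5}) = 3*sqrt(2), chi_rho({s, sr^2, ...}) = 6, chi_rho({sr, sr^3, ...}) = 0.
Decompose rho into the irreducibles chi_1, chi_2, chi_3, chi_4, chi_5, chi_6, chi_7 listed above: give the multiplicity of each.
Multiplicities: chi_1: 3, chi_2: 0, chi_3: 3, chi_4: 0, chi_5: 0, chi_6: 0, chi_7: 3.

Reasoning: Use <chi_rho, chi> = (1/|G|) sum_C |C| * chi_rho(C) * conj(chi(C)) with |G| = 16 for each irreducible chi in the table:
  <chi_rho, chi_1> = (1/16)[1*(12)*conj(1) + 1*(0)*conj(1) + 2*(-3*sqrt(2))*conj(1) + 2*(6)*conj(1) + 2*(3*sqrt(2))*conj(1) + 4*(6)*conj(1) + 4*(0)*conj(1)]
      = (1/16)[(12) + (0) + (-6*sqrt(2)) + (12) + (6*sqrt(2)) + (24) + (0)] = 48/16 = 3
  <chi_rho, chi_2> = (1/16)[1*(12)*conj(1) + 1*(0)*conj(1) + 2*(-3*sqrt(2))*conj(1) + 2*(6)*conj(1) + 2*(3*sqrt(2))*conj(1) + 4*(6)*conj(-1) + 4*(0)*conj(-1)]
      = (1/16)[(12) + (0) + (-6*sqrt(2)) + (12) + (6*sqrt(2)) + (-24) + (0)] = 0/16 = 0
  <chi_rho, chi_3> = (1/16)[1*(12)*conj(1) + 1*(0)*conj(1) + 2*(-3*sqrt(2))*conj(-1) + 2*(6)*conj(1) + 2*(3*sqrt(2))*conj(-1) + 4*(6)*conj(1) + 4*(0)*conj(-1)]
      = (1/16)[(12) + (0) + (6*sqrt(2)) + (12) + (-6*sqrt(2)) + (24) + (0)] = 48/16 = 3
  <chi_rho, chi_4> = (1/16)[1*(12)*conj(1) + 1*(0)*conj(1) + 2*(-3*sqrt(2))*conj(-1) + 2*(6)*conj(1) + 2*(3*sqrt(2))*conj(-1) + 4*(6)*conj(-1) + 4*(0)*conj(1)]
      = (1/16)[(12) + (0) + (6*sqrt(2)) + (12) + (-6*sqrt(2)) + (-24) + (0)] = 0/16 = 0
  <chi_rho, chi_5> = (1/16)[1*(12)*conj(2) + 1*(0)*conj(-2) + 2*(-3*sqrt(2))*conj(sqrt(2)) + 2*(6)*conj(0) + 2*(3*sqrt(2))*conj(-sqrt(2)) + 4*(6)*conj(0) + 4*(0)*conj(0)]
      = (1/16)[(24) + (0) + (-12) + (0) + (-12) + (0) + (0)] = 0/16 = 0
  <chi_rho, chi_6> = (1/16)[1*(12)*conj(2) + 1*(0)*conj(2) + 2*(-3*sqrt(2))*conj(0) + 2*(6)*conj(-2) + 2*(3*sqrt(2))*conj(0) + 4*(6)*conj(0) + 4*(0)*conj(0)]
      = (1/16)[(24) + (0) + (0) + (-24) + (0) + (0) + (0)] = 0/16 = 0
  <chi_rho, chi_7> = (1/16)[1*(12)*conj(2) + 1*(0)*conj(-2) + 2*(-3*sqrt(2))*conj(-sqrt(2)) + 2*(6)*conj(0) + 2*(3*sqrt(2))*conj(sqrt(2)) + 4*(6)*conj(0) + 4*(0)*conj(0)]
      = (1/16)[(24) + (0) + (12) + (0) + (12) + (0) + (0)] = 48/16 = 3
Dimension check: dim(rho) = sum (mult * dim) = 3*1 + 0*1 + 3*1 + 0*1 + 0*2 + 0*2 + 3*2 = 12 = chi_rho(e) = 12.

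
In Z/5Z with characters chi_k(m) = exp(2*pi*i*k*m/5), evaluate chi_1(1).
chi_1(1) = zeta_5^1 = exp(2*I*pi/5)

Argument: chi_1(1) = zeta_5^(1*1) = zeta_5^1. Since zeta_5^5 = 1, this equals zeta_5^1 = exp(2*pi*i*1/5) = exp(2*I*pi/5).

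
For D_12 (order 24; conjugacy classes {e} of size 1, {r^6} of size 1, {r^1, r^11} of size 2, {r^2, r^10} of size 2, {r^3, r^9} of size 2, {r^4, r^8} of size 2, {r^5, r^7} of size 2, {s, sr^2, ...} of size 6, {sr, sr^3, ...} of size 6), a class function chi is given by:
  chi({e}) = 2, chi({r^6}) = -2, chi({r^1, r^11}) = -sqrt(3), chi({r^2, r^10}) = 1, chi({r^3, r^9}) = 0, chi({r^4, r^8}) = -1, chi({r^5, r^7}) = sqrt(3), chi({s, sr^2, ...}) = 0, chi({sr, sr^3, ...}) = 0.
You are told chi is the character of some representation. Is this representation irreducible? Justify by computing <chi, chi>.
Irreducible: <chi, chi> = 1.

Why: <chi, chi> = (1/|G|) sum_C |C| * |chi(C)|^2 = (1/24)[1*|2|^2 + 1*|-2|^2 + 2*|-sqrt(3)|^2 + 2*|1|^2 + 2*|0|^2 + 2*|-1|^2 + 2*|sqrt(3)|^2 + 6*|0|^2 + 6*|0|^2]
  = (1/24)[(4) + (4) + (6) + (2) + (0) + (2) + (6) + (0) + (0)] = 24/24 = 1.
A character is irreducible iff <chi, chi> = 1, so this representation is irreducible.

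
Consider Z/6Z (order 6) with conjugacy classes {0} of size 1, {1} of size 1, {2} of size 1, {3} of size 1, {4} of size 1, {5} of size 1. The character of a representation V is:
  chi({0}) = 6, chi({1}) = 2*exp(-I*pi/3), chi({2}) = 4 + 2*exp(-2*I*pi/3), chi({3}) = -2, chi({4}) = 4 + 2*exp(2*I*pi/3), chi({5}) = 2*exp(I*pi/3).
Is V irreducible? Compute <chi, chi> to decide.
Not irreducible (reducible): <chi, chi> = 12 > 1.

Solution. <chi, chi> = (1/|G|) sum_C |C| * |chi(C)|^2 = (1/6)[1*|6|^2 + 1*|2*exp(-I*pi/3)|^2 + 1*|4 + 2*exp(-2*I*pi/3)|^2 + 1*|-2|^2 + 1*|4 + 2*exp(2*I*pi/3)|^2 + 1*|2*exp(I*pi/3)|^2]
  = (1/6)[(36) + (4) + (12) + (4) + (12) + (4)] = 72/6 = 12.
(Exp terms are combined using exp(i*s)*conj(exp(i*t)) = exp(i*(s-t)), and sums of them are collapsed using the identity that for every m > 1 the m distinct m-th roots of unity sum to 0, e.g. 1 + exp(2*I*pi/3) + exp(-2*I*pi/3) = 0.)
A character is irreducible iff <chi, chi> = 1, so this representation is reducible.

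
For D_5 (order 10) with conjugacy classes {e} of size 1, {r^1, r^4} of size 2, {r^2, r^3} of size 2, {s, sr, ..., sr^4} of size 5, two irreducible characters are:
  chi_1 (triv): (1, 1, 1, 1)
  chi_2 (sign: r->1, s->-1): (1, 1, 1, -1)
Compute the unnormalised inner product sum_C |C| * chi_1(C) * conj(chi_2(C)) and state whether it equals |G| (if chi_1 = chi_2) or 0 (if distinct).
Sum = 0; so <chi_1, chi_2> = 0 (distinct irreducibles are orthogonal).

Why: Compute term by term over conjugacy classes (|C| * chi_1(C) * conj(chi_2(C))):
  1*(1)*conj(1) + 2*(1)*conj(1) + 2*(1)*conj(1) + 5*(1)*conj(-1)
  = (1) + (2) + (2) + (-5)
  = 0.
Dividing by |G| = 10 gives 0/10 = 0, matching the row-orthogonality relation <chi_1, chi_2> = [chi_1 = chi_2].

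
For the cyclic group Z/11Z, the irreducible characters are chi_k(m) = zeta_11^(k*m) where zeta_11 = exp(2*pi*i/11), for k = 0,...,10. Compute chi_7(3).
chi_7(3) = zeta_11^21 = exp(-2*I*pi/11)

Why: chi_7(3) = zeta_11^(7*3) = zeta_11^21. Since zeta_11^11 = 1, this equals zeta_11^10 = exp(2*pi*i*10/11) = exp(-2*I*pi/11).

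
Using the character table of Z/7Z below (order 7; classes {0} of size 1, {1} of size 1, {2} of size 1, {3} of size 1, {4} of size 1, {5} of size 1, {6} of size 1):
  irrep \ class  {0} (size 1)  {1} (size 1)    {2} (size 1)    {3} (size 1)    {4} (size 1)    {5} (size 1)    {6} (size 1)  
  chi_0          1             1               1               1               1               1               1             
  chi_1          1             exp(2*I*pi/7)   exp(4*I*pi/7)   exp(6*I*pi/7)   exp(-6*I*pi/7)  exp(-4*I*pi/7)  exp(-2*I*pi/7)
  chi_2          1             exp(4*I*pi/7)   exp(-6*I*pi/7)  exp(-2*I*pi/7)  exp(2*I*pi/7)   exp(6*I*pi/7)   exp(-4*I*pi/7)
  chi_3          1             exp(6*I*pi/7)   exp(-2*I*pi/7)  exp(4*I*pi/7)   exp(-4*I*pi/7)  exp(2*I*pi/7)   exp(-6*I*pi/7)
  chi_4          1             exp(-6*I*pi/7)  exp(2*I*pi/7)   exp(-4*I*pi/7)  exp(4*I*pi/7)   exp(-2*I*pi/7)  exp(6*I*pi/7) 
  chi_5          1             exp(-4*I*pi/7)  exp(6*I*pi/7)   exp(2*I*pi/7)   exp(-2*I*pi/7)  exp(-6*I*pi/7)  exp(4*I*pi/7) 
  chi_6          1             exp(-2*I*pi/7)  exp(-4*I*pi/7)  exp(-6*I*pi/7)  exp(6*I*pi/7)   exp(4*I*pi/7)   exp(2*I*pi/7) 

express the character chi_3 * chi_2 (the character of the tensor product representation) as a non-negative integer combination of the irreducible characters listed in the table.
chi_3 tensor chi_2 = chi_5 (all other irreducibles have multiplicity 0).

Working: The character of a tensor product is the pointwise product (chi_3 * chi_2)(C) = chi_3(C) * chi_2(C):
  {0}: (1)*(1), {1}: (exp(6*I*pi/7))*(exp(4*I*pi/7)), {2}: (exp(-2*I*pi/7))*(exp(-6*I*pi/7)), {3}: (exp(4*I*pi/7))*(exp(-2*I*pi/7)), {4}: (exp(-4*I*pi/7))*(exp(2*I*pi/7)), {5}: (exp(2*I*pi/7))*(exp(6*I*pi/7)), {6}: (exp(-6*I*pi/7))*(exp(-4*I*pi/7))
so (chi_3 * chi_2) takes values
  {0} -> 1, {1} -> exp(-4*I*pi/7), {2} -> exp(6*I*pi/7), {3} -> exp(2*I*pi/7), {4} -> exp(-2*I*pi/7), {5} -> exp(-6*I*pi/7), {6} -> exp(4*I*pi/7).
Now take the inner product of this character with each irreducible chi from the table, <chi_3*chi_2, chi> = (1/7) sum_C |C| (chi_3*chi_2)(C) conj(chi(C)):
  <chi_3*chi_2, chi_0> = (1/7)[1*(1)*conj(1) + 1*(exp(-4*I*pi/7))*conj(1) + 1*(exp(6*I*pi/7))*conj(1) + 1*(exp(2*I*pi/7))*conj(1) + 1*(exp(-2*I*pi/7))*conj(1) + 1*(exp(-6*I*pi/7))*conj(1) + 1*(exp(4*I*pi/7))*conj(1)]
      = (1/7)[(1) + (exp(-4*I*pi/7)) + (exp(6*I*pi/7)) + (exp(2*I*pi/7)) + (exp(-2*I*pi/7)) + (exp(-6*I*pi/7)) + (exp(4*I*pi/7))] = 0/7 = 0
  <chi_3*chi_2, chi_1> = (1/7)[1*(1)*conj(1) + 1*(exp(-4*I*pi/7))*conj(exp(2*I*pi/7)) + 1*(exp(6*I*pi/7))*conj(exp(4*I*pi/7)) + 1*(exp(2*I*pi/7))*conj(exp(6*I*pi/7)) + 1*(exp(-2*I*pi/7))*conj(exp(-6*I*pi/7)) + 1*(exp(-6*I*pi/7))*conj(exp(-4*I*pi/7)) + 1*(exp(4*I*pi/7))*conj(exp(-2*I*pi/7))]
      = (1/7)[(1) + (exp(-6*I*pi/7)) + (exp(2*I*pi/7)) + (exp(-4*I*pi/7)) + (exp(4*I*pi/7)) + (exp(-2*I*pi/7)) + (exp(6*I*pi/7))] = 0/7 = 0
  <chi_3*chi_2, chi_2> = (1/7)[1*(1)*conj(1) + 1*(exp(-4*I*pi/7))*conj(exp(4*I*pi/7)) + 1*(exp(6*I*pi/7))*conj(exp(-6*I*pi/7)) + 1*(exp(2*I*pi/7))*conj(exp(-2*I*pi/7)) + 1*(exp(-2*I*pi/7))*conj(exp(2*I*pi/7)) + 1*(exp(-6*I*pi/7))*conj(exp(6*I*pi/7)) + 1*(exp(4*I*pi/7))*conj(exp(-4*I*pi/7))]
      = (1/7)[(1) + (exp(6*I*pi/7)) + (exp(-2*I*pi/7)) + (exp(4*I*pi/7)) + (exp(-4*I*pi/7)) + (exp(2*I*pi/7)) + (exp(-6*I*pi/7))] = 0/7 = 0
  <chi_3*chi_2, chi_3> = (1/7)[1*(1)*conj(1) + 1*(exp(-4*I*pi/7))*conj(exp(6*I*pi/7)) + 1*(exp(6*I*pi/7))*conj(exp(-2*I*pi/7)) + 1*(exp(2*I*pi/7))*conj(exp(4*I*pi/7)) + 1*(exp(-2*I*pi/7))*conj(exp(-4*I*pi/7)) + 1*(exp(-6*I*pi/7))*conj(exp(2*I*pi/7)) + 1*(exp(4*I*pi/7))*conj(exp(-6*I*pi/7))]
      = (1/7)[(1) + (exp(4*I*pi/7)) + (exp(-6*I*pi/7)) + (exp(-2*I*pi/7)) + (exp(2*I*pi/7)) + (exp(6*I*pi/7)) + (exp(-4*I*pi/7))] = 0/7 = 0
  <chi_3*chi_2, chi_4> = (1/7)[1*(1)*conj(1) + 1*(exp(-4*I*pi/7))*conj(exp(-6*I*pi/7)) + 1*(exp(6*I*pi/7))*conj(exp(2*I*pi/7)) + 1*(exp(2*I*pi/7))*conj(exp(-4*I*pi/7)) + 1*(exp(-2*I*pi/7))*conj(exp(4*I*pi/7)) + 1*(exp(-6*I*pi/7))*conj(exp(-2*I*pi/7)) + 1*(exp(4*I*pi/7))*conj(exp(6*I*pi/7))]
      = (1/7)[(1) + (exp(2*I*pi/7)) + (exp(4*I*pi/7)) + (exp(6*I*pi/7)) + (exp(-6*I*pi/7)) + (exp(-4*I*pi/7)) + (exp(-2*I*pi/7))] = 0/7 = 0
  <chi_3*chi_2, chi_5> = (1/7)[1*(1)*conj(1) + 1*(exp(-4*I*pi/7))*conj(exp(-4*I*pi/7)) + 1*(exp(6*I*pi/7))*conj(exp(6*I*pi/7)) + 1*(exp(2*I*pi/7))*conj(exp(2*I*pi/7)) + 1*(exp(-2*I*pi/7))*conj(exp(-2*I*pi/7)) + 1*(exp(-6*I*pi/7))*conj(exp(-6*I*pi/7)) + 1*(exp(4*I*pi/7))*conj(exp(4*I*pi/7))]
      = (1/7)[(1) + (1) + (1) + (1) + (1) + (1) + (1)] = 7/7 = 1
  <chi_3*chi_2, chi_6> = (1/7)[1*(1)*conj(1) + 1*(exp(-4*I*pi/7))*conj(exp(-2*I*pi/7)) + 1*(exp(6*I*pi/7))*conj(exp(-4*I*pi/7)) + 1*(exp(2*I*pi/7))*conj(exp(-6*I*pi/7)) + 1*(exp(-2*I*pi/7))*conj(exp(6*I*pi/7)) + 1*(exp(-6*I*pi/7))*conj(exp(4*I*pi/7)) + 1*(exp(4*I*pi/7))*conj(exp(2*I*pi/7))]
      = (1/7)[(1) + (exp(-2*I*pi/7)) + (exp(-4*I*pi/7)) + (exp(-6*I*pi/7)) + (exp(6*I*pi/7)) + (exp(4*I*pi/7)) + (exp(2*I*pi/7))] = 0/7 = 0
(Exp terms are combined using exp(i*s)*conj(exp(i*t)) = exp(i*(s-t)), and sums of them are collapsed using the identity that for every m > 1 the m distinct m-th roots of unity sum to 0, e.g. 1 + exp(2*I*pi/3) + exp(-2*I*pi/3) = 0.)
Hence the multiplicities are chi_5: 1. Dimension check: dim(chi_3)*dim(chi_2) = 1*1 = 1 and sum (mult * dim) = 1*1 = 1.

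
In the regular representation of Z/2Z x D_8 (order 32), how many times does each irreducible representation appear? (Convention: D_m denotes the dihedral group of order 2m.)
Each irreducible V_i of dimension d_i appears with multiplicity d_i, i.e. rho_reg = (direct sum over all irreducibles V_i) d_i V_i. The irreducible dimensions for Z/2Z x D_8 are 1, 1, 1, 1, 1, 1, 1, 1, 2, 2, 2, 2, 2, 2: 8 irreducibles of dimension 1, each with multiplicity 1; 6 irreducibles of dimension 2, each with multiplicity 2. Total dimension 8*1*1 + 6*2*2 = 32 = |G|.

Explanation: General theorem: in the regular representation of a finite group G, each irreducible appears with multiplicity equal to its dimension. Check: dim(rho_reg) = sum d_i^2 = 1 + 1 + 1 + 1 + 1 + 1 + 1 + 1 + 4 + 4 + 4 + 4 + 4 + 4 = 32 = |G|.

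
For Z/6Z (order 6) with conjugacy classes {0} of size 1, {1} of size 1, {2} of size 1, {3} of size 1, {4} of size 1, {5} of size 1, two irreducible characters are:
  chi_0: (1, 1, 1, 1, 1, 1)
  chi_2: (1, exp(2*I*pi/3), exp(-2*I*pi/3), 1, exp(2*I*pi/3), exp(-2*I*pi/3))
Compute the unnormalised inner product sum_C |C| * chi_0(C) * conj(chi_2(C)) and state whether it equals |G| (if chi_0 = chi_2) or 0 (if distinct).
Sum = 0; so <chi_0, chi_2> = 0 (distinct irreducibles are orthogonal).

Working: Compute term by term over conjugacy classes (|C| * chi_0(C) * conj(chi_2(C))):
  1*(1)*conj(1) + 1*(1)*conj(exp(2*I*pi/3)) + 1*(1)*conj(exp(-2*I*pi/3)) + 1*(1)*conj(1) + 1*(1)*conj(exp(2*I*pi/3)) + 1*(1)*conj(exp(-2*I*pi/3))
  = (1) + (exp(-2*I*pi/3)) + (exp(2*I*pi/3)) + (1) + (exp(-2*I*pi/3)) + (exp(2*I*pi/3))
  = 0.
(Exp terms are combined using exp(i*s)*conj(exp(i*t)) = exp(i*(s-t)), and sums of them are collapsed using the identity that for every m > 1 the m distinct m-th roots of unity sum to 0, e.g. 1 + exp(2*I*pi/3) + exp(-2*I*pi/3) = 0.)
Dividing by |G| = 6 gives 0/6 = 0, matching the row-orthogonality relation <chi_0, chi_2> = [chi_0 = chi_2].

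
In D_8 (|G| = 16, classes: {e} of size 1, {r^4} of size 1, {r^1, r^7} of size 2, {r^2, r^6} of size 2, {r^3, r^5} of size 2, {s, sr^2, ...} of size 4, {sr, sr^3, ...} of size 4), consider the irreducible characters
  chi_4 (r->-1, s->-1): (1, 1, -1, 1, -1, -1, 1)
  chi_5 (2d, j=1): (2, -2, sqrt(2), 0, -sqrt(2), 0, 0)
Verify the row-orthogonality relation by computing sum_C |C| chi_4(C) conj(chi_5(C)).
Sum = 0; so <chi_4, chi_5> = 0 (distinct irreducibles are orthogonal).

Compute term by term over conjugacy classes (|C| * chi_4(C) * conj(chi_5(C))):
  1*(1)*conj(2) + 1*(1)*conj(-2) + 2*(-1)*conj(sqrt(2)) + 2*(1)*conj(0) + 2*(-1)*conj(-sqrt(2)) + 4*(-1)*conj(0) + 4*(1)*conj(0)
  = (2) + (-2) + (-2*sqrt(2)) + (0) + (2*sqrt(2)) + (0) + (0)
  = 0.
Dividing by |G| = 16 gives 0/16 = 0, matching the row-orthogonality relation <chi_4, chi_5> = [chi_4 = chi_5].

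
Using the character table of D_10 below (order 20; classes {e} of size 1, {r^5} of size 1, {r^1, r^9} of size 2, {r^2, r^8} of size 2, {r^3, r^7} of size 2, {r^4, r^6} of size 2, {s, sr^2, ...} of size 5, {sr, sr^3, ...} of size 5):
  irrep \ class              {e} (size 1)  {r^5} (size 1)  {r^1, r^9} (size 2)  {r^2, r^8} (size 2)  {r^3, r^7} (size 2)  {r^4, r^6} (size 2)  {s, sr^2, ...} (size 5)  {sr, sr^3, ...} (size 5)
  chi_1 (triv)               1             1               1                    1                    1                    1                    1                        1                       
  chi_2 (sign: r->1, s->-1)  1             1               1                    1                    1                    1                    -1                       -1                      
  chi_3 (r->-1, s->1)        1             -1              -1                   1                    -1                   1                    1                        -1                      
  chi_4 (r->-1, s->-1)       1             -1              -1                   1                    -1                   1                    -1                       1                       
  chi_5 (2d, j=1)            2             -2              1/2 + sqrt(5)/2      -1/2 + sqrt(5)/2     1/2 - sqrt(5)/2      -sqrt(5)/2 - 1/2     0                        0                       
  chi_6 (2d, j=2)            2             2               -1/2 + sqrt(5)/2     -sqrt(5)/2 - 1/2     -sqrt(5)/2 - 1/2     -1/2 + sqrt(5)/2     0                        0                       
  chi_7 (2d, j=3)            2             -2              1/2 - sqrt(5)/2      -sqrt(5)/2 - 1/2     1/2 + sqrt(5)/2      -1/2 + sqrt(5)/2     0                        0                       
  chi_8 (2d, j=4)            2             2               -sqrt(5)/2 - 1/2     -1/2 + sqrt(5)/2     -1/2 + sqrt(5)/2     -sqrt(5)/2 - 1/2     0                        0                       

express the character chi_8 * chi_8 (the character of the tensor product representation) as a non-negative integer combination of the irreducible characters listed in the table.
chi_8 tensor chi_8 = chi_1 + chi_2 + chi_6 (all other irreducibles have multiplicity 0).

Working: The character of a tensor product is the pointwise product (chi_8 * chi_8)(C) = chi_8(C) * chi_8(C):
  {e}: (2)*(2), {r^5}: (2)*(2), {r^1, r^9}: (-sqrt(5)/2 - 1/2)*(-sqrt(5)/2 - 1/2), {r^2, r^8}: (-1/2 + sqrt(5)/2)*(-1/2 + sqrt(5)/2), {r^3, r^7}: (-1/2 + sqrt(5)/2)*(-1/2 + sqrt(5)/2), {r^4, r^6}: (-sqrt(5)/2 - 1/2)*(-sqrt(5)/2 - 1/2), {s, sr^2, ...}: (0)*(0), {sr, sr^3, ...}: (0)*(0)
so (chi_8 * chi_8) takes values
  {e} -> 4, {r^5} -> 4, {r^1, r^9} -> sqrt(5)/2 + 3/2, {r^2, r^8} -> 3/2 - sqrt(5)/2, {r^3, r^7} -> 3/2 - sqrt(5)/2, {r^4, r^6} -> sqrt(5)/2 + 3/2, {s, sr^2, ...} -> 0, {sr, sr^3, ...} -> 0.
Now take the inner product of this character with each irreducible chi from the table, <chi_8*chi_8, chi> = (1/20) sum_C |C| (chi_8*chi_8)(C) conj(chi(C)):
  <chi_8*chi_8, chi_1> = (1/20)[1*(4)*conj(1) + 1*(4)*conj(1) + 2*(sqrt(5)/2 + 3/2)*conj(1) + 2*(3/2 - sqrt(5)/2)*conj(1) + 2*(3/2 - sqrt(5)/2)*conj(1) + 2*(sqrt(5)/2 + 3/2)*conj(1) + 5*(0)*conj(1) + 5*(0)*conj(1)]
      = (1/20)[(4) + (4) + (sqrt(5) + 3) + (3 - sqrt(5)) + (3 - sqrt(5)) + (sqrt(5) + 3) + (0) + (0)] = 20/20 = 1
  <chi_8*chi_8, chi_2> = (1/20)[1*(4)*conj(1) + 1*(4)*conj(1) + 2*(sqrt(5)/2 + 3/2)*conj(1) + 2*(3/2 - sqrt(5)/2)*conj(1) + 2*(3/2 - sqrt(5)/2)*conj(1) + 2*(sqrt(5)/2 + 3/2)*conj(1) + 5*(0)*conj(-1) + 5*(0)*conj(-1)]
      = (1/20)[(4) + (4) + (sqrt(5) + 3) + (3 - sqrt(5)) + (3 - sqrt(5)) + (sqrt(5) + 3) + (0) + (0)] = 20/20 = 1
  <chi_8*chi_8, chi_3> = (1/20)[1*(4)*conj(1) + 1*(4)*conj(-1) + 2*(sqrt(5)/2 + 3/2)*conj(-1) + 2*(3/2 - sqrt(5)/2)*conj(1) + 2*(3/2 - sqrt(5)/2)*conj(-1) + 2*(sqrt(5)/2 + 3/2)*conj(1) + 5*(0)*conj(1) + 5*(0)*conj(-1)]
      = (1/20)[(4) + (-4) + (-3 - sqrt(5)) + (3 - sqrt(5)) + (-3 + sqrt(5)) + (sqrt(5) + 3) + (0) + (0)] = 0/20 = 0
  <chi_8*chi_8, chi_4> = (1/20)[1*(4)*conj(1) + 1*(4)*conj(-1) + 2*(sqrt(5)/2 + 3/2)*conj(-1) + 2*(3/2 - sqrt(5)/2)*conj(1) + 2*(3/2 - sqrt(5)/2)*conj(-1) + 2*(sqrt(5)/2 + 3/2)*conj(1) + 5*(0)*conj(-1) + 5*(0)*conj(1)]
      = (1/20)[(4) + (-4) + (-3 - sqrt(5)) + (3 - sqrt(5)) + (-3 + sqrt(5)) + (sqrt(5) + 3) + (0) + (0)] = 0/20 = 0
  <chi_8*chi_8, chi_5> = (1/20)[1*(4)*conj(2) + 1*(4)*conj(-2) + 2*(sqrt(5)/2 + 3/2)*conj(1/2 + sqrt(5)/2) + 2*(3/2 - sqrt(5)/2)*conj(-1/2 + sqrt(5)/2) + 2*(3/2 - sqrt(5)/2)*conj(1/2 - sqrt(5)/2) + 2*(sqrt(5)/2 + 3/2)*conj(-sqrt(5)/2 - 1/2) + 5*(0)*conj(0) + 5*(0)*conj(0)]
      = (1/20)[(8) + (-8) + (4 + 2*sqrt(5)) + (-4 + 2*sqrt(5)) + (4 - 2*sqrt(5)) + (-2*sqrt(5) - 4) + (0) + (0)] = 0/20 = 0
  <chi_8*chi_8, chi_6> = (1/20)[1*(4)*conj(2) + 1*(4)*conj(2) + 2*(sqrt(5)/2 + 3/2)*conj(-1/2 + sqrt(5)/2) + 2*(3/2 - sqrt(5)/2)*conj(-sqrt(5)/2 - 1/2) + 2*(3/2 - sqrt(5)/2)*conj(-sqrt(5)/2 - 1/2) + 2*(sqrt(5)/2 + 3/2)*conj(-1/2 + sqrt(5)/2) + 5*(0)*conj(0) + 5*(0)*conj(0)]
      = (1/20)[(8) + (8) + (1 + sqrt(5)) + (1 - sqrt(5)) + (1 - sqrt(5)) + (1 + sqrt(5)) + (0) + (0)] = 20/20 = 1
  <chi_8*chi_8, chi_7> = (1/20)[1*(4)*conj(2) + 1*(4)*conj(-2) + 2*(sqrt(5)/2 + 3/2)*conj(1/2 - sqrt(5)/2) + 2*(3/2 - sqrt(5)/2)*conj(-sqrt(5)/2 - 1/2) + 2*(3/2 - sqrt(5)/2)*conj(1/2 + sqrt(5)/2) + 2*(sqrt(5)/2 + 3/2)*conj(-1/2 + sqrt(5)/2) + 5*(0)*conj(0) + 5*(0)*conj(0)]
      = (1/20)[(8) + (-8) + (-sqrt(5) - 1) + (1 - sqrt(5)) + (-1 + sqrt(5)) + (1 + sqrt(5)) + (0) + (0)] = 0/20 = 0
  <chi_8*chi_8, chi_8> = (1/20)[1*(4)*conj(2) + 1*(4)*conj(2) + 2*(sqrt(5)/2 + 3/2)*conj(-sqrt(5)/2 - 1/2) + 2*(3/2 - sqrt(5)/2)*conj(-1/2 + sqrt(5)/2) + 2*(3/2 - sqrt(5)/2)*conj(-1/2 + sqrt(5)/2) + 2*(sqrt(5)/2 + 3/2)*conj(-sqrt(5)/2 - 1/2) + 5*(0)*conj(0) + 5*(0)*conj(0)]
      = (1/20)[(8) + (8) + (-2*sqrt(5) - 4) + (-4 + 2*sqrt(5)) + (-4 + 2*sqrt(5)) + (-2*sqrt(5) - 4) + (0) + (0)] = 0/20 = 0
Hence the multiplicities are chi_1: 1, chi_2: 1, chi_6: 1. Dimension check: dim(chi_8)*dim(chi_8) = 2*2 = 4 and sum (mult * dim) = 1*1 + 1*1 + 1*2 = 4.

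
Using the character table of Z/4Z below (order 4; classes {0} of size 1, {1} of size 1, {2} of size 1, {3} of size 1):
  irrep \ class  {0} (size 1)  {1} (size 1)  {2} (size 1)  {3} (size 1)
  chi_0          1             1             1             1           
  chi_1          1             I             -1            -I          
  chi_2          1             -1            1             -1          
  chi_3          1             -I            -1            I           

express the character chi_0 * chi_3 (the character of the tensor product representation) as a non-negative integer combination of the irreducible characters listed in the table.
chi_0 tensor chi_3 = chi_3 (all other irreducibles have multiplicity 0).

Proof sketch: The character of a tensor product is the pointwise product (chi_0 * chi_3)(C) = chi_0(C) * chi_3(C):
  {0}: (1)*(1), {1}: (1)*(-I), {2}: (1)*(-1), {3}: (1)*(I)
so (chi_0 * chi_3) takes values
  {0} -> 1, {1} -> -I, {2} -> -1, {3} -> I.
Now take the inner product of this character with each irreducible chi from the table, <chi_0*chi_3, chi> = (1/4) sum_C |C| (chi_0*chi_3)(C) conj(chi(C)):
  <chi_0*chi_3, chi_0> = (1/4)[1*(1)*conj(1) + 1*(-I)*conj(1) + 1*(-1)*conj(1) + 1*(I)*conj(1)]
      = (1/4)[(1) + (-I) + (-1) + (I)] = 0/4 = 0
  <chi_0*chi_3, chi_1> = (1/4)[1*(1)*conj(1) + 1*(-I)*conj(I) + 1*(-1)*conj(-1) + 1*(I)*conj(-I)]
      = (1/4)[(1) + (-1) + (1) + (-1)] = 0/4 = 0
  <chi_0*chi_3, chi_2> = (1/4)[1*(1)*conj(1) + 1*(-I)*conj(-1) + 1*(-1)*conj(1) + 1*(I)*conj(-1)]
      = (1/4)[(1) + (I) + (-1) + (-I)] = 0/4 = 0
  <chi_0*chi_3, chi_3> = (1/4)[1*(1)*conj(1) + 1*(-I)*conj(-I) + 1*(-1)*conj(-1) + 1*(I)*conj(I)]
      = (1/4)[(1) + (1) + (1) + (1)] = 4/4 = 1
(Exp terms are combined using exp(i*s)*conj(exp(i*t)) = exp(i*(s-t)), and sums of them are collapsed using the identity that for every m > 1 the m distinct m-th roots of unity sum to 0, e.g. 1 + exp(2*I*pi/3) + exp(-2*I*pi/3) = 0.)
Hence the multiplicities are chi_3: 1. Dimension check: dim(chi_0)*dim(chi_3) = 1*1 = 1 and sum (mult * dim) = 1*1 = 1.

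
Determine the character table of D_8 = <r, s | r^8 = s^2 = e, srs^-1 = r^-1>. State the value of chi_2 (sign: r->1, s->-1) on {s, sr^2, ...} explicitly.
Conjugacy classes: {e} of size 1, {r^4} of size 1, {r^1, r^7} of size 2, {r^2, r^6} of size 2, {r^3, r^5} of size 2, {s, sr^2, ...} of size 4, {sr, sr^3, ...} of size 4.
Character table:
  irrep \ class              {e} (size 1)  {r^4} (size 1)  {r^1, r^7} (size 2)  {r^2, r^6} (size 2)  {r^3, r^5} (size 2)  {s, sr^2, ...} (size 4)  {sr, sr^3, ...} (size 4)
  chi_1 (triv)               1             1               1                    1                    1                    1                        1                       
  chi_2 (sign: r->1, s->-1)  1             1               1                    1                    1                    -1                       -1                      
  chi_3 (r->-1, s->1)        1             1               -1                   1                    -1                   1                        -1                      
  chi_4 (r->-1, s->-1)       1             1               -1                   1                    -1                   -1                       1                       
  chi_5 (2d, j=1)            2             -2              sqrt(2)              0                    -sqrt(2)             0                        0                       
  chi_6 (2d, j=2)            2             2               0                    -2                   0                    0                        0                       
  chi_7 (2d, j=3)            2             -2              -sqrt(2)             0                    sqrt(2)              0                        0                       

Spot check: chi_2 (sign: r->1, s->-1) on {s, sr^2, ...} = -1.

Solution. D_8 has order 2*8 = 16 with 7 conjugacy classes, hence 7 irreducibles. Sum of squared dims 1 + 1 + 1 + 1 + 4 + 4 + 4 = 16 = |G|. Linear characters come from the abelianisation; the 2-dimensional irreps have character r^k -> 2*cos(2*pi*j*k/8), reflections -> 0.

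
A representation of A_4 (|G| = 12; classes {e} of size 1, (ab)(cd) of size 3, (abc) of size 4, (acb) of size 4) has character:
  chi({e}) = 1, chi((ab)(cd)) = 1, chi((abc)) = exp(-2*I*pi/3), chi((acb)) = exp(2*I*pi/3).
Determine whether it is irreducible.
Irreducible: <chi, chi> = 1.

Proof sketch: <chi, chi> = (1/|G|) sum_C |C| * |chi(C)|^2 = (1/12)[1*|1|^2 + 3*|1|^2 + 4*|exp(-2*I*pi/3)|^2 + 4*|exp(2*I*pi/3)|^2]
  = (1/12)[(1) + (3) + (4) + (4)] = 12/12 = 1.
(Exp terms are combined using exp(i*s)*conj(exp(i*t)) = exp(i*(s-t)), and sums of them are collapsed using the identity that for every m > 1 the m distinct m-th roots of unity sum to 0, e.g. 1 + exp(2*I*pi/3) + exp(-2*I*pi/3) = 0.)
A character is irreducible iff <chi, chi> = 1, so this representation is irreducible.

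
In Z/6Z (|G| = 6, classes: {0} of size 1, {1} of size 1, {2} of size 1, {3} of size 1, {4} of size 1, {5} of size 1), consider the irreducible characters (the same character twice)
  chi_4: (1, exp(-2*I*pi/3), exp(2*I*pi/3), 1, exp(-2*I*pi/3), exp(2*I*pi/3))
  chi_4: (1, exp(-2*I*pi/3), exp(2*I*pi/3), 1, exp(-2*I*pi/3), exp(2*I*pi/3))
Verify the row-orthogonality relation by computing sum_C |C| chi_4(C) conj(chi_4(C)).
Sum = 6 = |G| = 6; so <chi_4, chi_4> = 1 (norm-1 confirms irreducibility).

Compute term by term over conjugacy classes (|C| * chi_4(C) * conj(chi_4(C))):
  1*(1)*conj(1) + 1*(exp(-2*I*pi/3))*conj(exp(-2*I*pi/3)) + 1*(exp(2*I*pi/3))*conj(exp(2*I*pi/3)) + 1*(1)*conj(1) + 1*(exp(-2*I*pi/3))*conj(exp(-2*I*pi/3)) + 1*(exp(2*I*pi/3))*conj(exp(2*I*pi/3))
  = (1) + (1) + (1) + (1) + (1) + (1)
  = 6.
(Exp terms are combined using exp(i*s)*conj(exp(i*t)) = exp(i*(s-t)), and sums of them are collapsed using the identity that for every m > 1 the m distinct m-th roots of unity sum to 0, e.g. 1 + exp(2*I*pi/3) + exp(-2*I*pi/3) = 0.)
Dividing by |G| = 6 gives 6/6 = 1, matching the row-orthogonality relation <chi_4, chi_4> = [chi_4 = chi_4].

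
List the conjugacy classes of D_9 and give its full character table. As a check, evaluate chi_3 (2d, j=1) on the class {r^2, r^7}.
Conjugacy classes: {e} of size 1, {r^1, r^8} of size 2, {r^2, r^7} of size 2, {r^3, r^6} of size 2, {r^4, r^5} of size 2, {s, sr, ..., sr^8} of size 9.
Character table:
  irrep \ class              {e} (size 1)  {r^1, r^8} (size 2)  {r^2, r^7} (size 2)  {r^3, r^6} (size 2)  {r^4, r^5} (size 2)  {s, sr, ..., sr^8} (size 9)
  chi_1 (triv)               1             1                    1                    1                    1                    1                          
  chi_2 (sign: r->1, s->-1)  1             1                    1                    1                    1                    -1                         
  chi_3 (2d, j=1)            2             2*cos(2*pi/9)        2*cos(4*pi/9)        -1                   -2*cos(pi/9)         0                          
  chi_4 (2d, j=2)            2             2*cos(4*pi/9)        -2*cos(pi/9)         -1                   2*cos(2*pi/9)        0                          
  chi_5 (2d, j=3)            2             -1                   -1                   2                    -1                   0                          
  chi_6 (2d, j=4)            2             -2*cos(pi/9)         2*cos(2*pi/9)        -1                   2*cos(4*pi/9)        0                          

Spot check: chi_3 (2d, j=1) on {r^2, r^7} = 2*cos(4*pi/9).

Explanation: D_9 has order 2*9 = 18 with 6 conjugacy classes, hence 6 irreducibles. Sum of squared dims 1 + 1 + 4 + 4 + 4 + 4 = 18 = |G|. Linear characters come from the abelianisation; the 2-dimensional irreps have character r^k -> 2*cos(2*pi*j*k/9), reflections -> 0.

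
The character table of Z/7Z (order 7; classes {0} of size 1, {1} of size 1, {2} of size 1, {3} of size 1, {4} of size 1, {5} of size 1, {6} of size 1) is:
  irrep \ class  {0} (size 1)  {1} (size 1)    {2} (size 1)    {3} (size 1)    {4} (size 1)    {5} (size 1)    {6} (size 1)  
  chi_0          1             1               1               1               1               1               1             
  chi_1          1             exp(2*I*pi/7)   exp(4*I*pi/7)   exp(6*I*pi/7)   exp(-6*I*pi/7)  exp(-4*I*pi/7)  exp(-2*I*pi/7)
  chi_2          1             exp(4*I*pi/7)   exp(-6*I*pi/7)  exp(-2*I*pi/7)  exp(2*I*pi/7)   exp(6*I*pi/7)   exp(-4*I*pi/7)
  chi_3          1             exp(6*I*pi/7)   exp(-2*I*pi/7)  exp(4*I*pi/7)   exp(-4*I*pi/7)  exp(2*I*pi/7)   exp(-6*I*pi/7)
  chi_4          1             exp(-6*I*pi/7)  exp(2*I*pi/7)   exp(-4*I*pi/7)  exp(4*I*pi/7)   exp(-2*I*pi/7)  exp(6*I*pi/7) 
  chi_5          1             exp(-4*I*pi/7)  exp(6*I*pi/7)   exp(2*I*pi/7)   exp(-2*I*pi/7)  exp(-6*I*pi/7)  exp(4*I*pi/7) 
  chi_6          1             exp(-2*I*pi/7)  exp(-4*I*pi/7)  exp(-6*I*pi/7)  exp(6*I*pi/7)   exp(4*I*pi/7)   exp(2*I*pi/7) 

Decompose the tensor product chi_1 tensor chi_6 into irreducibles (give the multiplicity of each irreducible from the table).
chi_1 tensor chi_6 = chi_0 (all other irreducibles have multiplicity 0).

Solution. The character of a tensor product is the pointwise product (chi_1 * chi_6)(C) = chi_1(C) * chi_6(C):
  {0}: (1)*(1), {1}: (exp(2*I*pi/7))*(exp(-2*I*pi/7)), {2}: (exp(4*I*pi/7))*(exp(-4*I*pi/7)), {3}: (exp(6*I*pi/7))*(exp(-6*I*pi/7)), {4}: (exp(-6*I*pi/7))*(exp(6*I*pi/7)), {5}: (exp(-4*I*pi/7))*(exp(4*I*pi/7)), {6}: (exp(-2*I*pi/7))*(exp(2*I*pi/7))
so (chi_1 * chi_6) takes values
  {0} -> 1, {1} -> 1, {2} -> 1, {3} -> 1, {4} -> 1, {5} -> 1, {6} -> 1.
Now take the inner product of this character with each irreducible chi from the table, <chi_1*chi_6, chi> = (1/7) sum_C |C| (chi_1*chi_6)(C) conj(chi(C)):
  <chi_1*chi_6, chi_0> = (1/7)[1*(1)*conj(1) + 1*(1)*conj(1) + 1*(1)*conj(1) + 1*(1)*conj(1) + 1*(1)*conj(1) + 1*(1)*conj(1) + 1*(1)*conj(1)]
      = (1/7)[(1) + (1) + (1) + (1) + (1) + (1) + (1)] = 7/7 = 1
  <chi_1*chi_6, chi_1> = (1/7)[1*(1)*conj(1) + 1*(1)*conj(exp(2*I*pi/7)) + 1*(1)*conj(exp(4*I*pi/7)) + 1*(1)*conj(exp(6*I*pi/7)) + 1*(1)*conj(exp(-6*I*pi/7)) + 1*(1)*conj(exp(-4*I*pi/7)) + 1*(1)*conj(exp(-2*I*pi/7))]
      = (1/7)[(1) + (exp(-2*I*pi/7)) + (exp(-4*I*pi/7)) + (exp(-6*I*pi/7)) + (exp(6*I*pi/7)) + (exp(4*I*pi/7)) + (exp(2*I*pi/7))] = 0/7 = 0
  <chi_1*chi_6, chi_2> = (1/7)[1*(1)*conj(1) + 1*(1)*conj(exp(4*I*pi/7)) + 1*(1)*conj(exp(-6*I*pi/7)) + 1*(1)*conj(exp(-2*I*pi/7)) + 1*(1)*conj(exp(2*I*pi/7)) + 1*(1)*conj(exp(6*I*pi/7)) + 1*(1)*conj(exp(-4*I*pi/7))]
      = (1/7)[(1) + (exp(-4*I*pi/7)) + (exp(6*I*pi/7)) + (exp(2*I*pi/7)) + (exp(-2*I*pi/7)) + (exp(-6*I*pi/7)) + (exp(4*I*pi/7))] = 0/7 = 0
  <chi_1*chi_6, chi_3> = (1/7)[1*(1)*conj(1) + 1*(1)*conj(exp(6*I*pi/7)) + 1*(1)*conj(exp(-2*I*pi/7)) + 1*(1)*conj(exp(4*I*pi/7)) + 1*(1)*conj(exp(-4*I*pi/7)) + 1*(1)*conj(exp(2*I*pi/7)) + 1*(1)*conj(exp(-6*I*pi/7))]
      = (1/7)[(1) + (exp(-6*I*pi/7)) + (exp(2*I*pi/7)) + (exp(-4*I*pi/7)) + (exp(4*I*pi/7)) + (exp(-2*I*pi/7)) + (exp(6*I*pi/7))] = 0/7 = 0
  <chi_1*chi_6, chi_4> = (1/7)[1*(1)*conj(1) + 1*(1)*conj(exp(-6*I*pi/7)) + 1*(1)*conj(exp(2*I*pi/7)) + 1*(1)*conj(exp(-4*I*pi/7)) + 1*(1)*conj(exp(4*I*pi/7)) + 1*(1)*conj(exp(-2*I*pi/7)) + 1*(1)*conj(exp(6*I*pi/7))]
      = (1/7)[(1) + (exp(6*I*pi/7)) + (exp(-2*I*pi/7)) + (exp(4*I*pi/7)) + (exp(-4*I*pi/7)) + (exp(2*I*pi/7)) + (exp(-6*I*pi/7))] = 0/7 = 0
  <chi_1*chi_6, chi_5> = (1/7)[1*(1)*conj(1) + 1*(1)*conj(exp(-4*I*pi/7)) + 1*(1)*conj(exp(6*I*pi/7)) + 1*(1)*conj(exp(2*I*pi/7)) + 1*(1)*conj(exp(-2*I*pi/7)) + 1*(1)*conj(exp(-6*I*pi/7)) + 1*(1)*conj(exp(4*I*pi/7))]
      = (1/7)[(1) + (exp(4*I*pi/7)) + (exp(-6*I*pi/7)) + (exp(-2*I*pi/7)) + (exp(2*I*pi/7)) + (exp(6*I*pi/7)) + (exp(-4*I*pi/7))] = 0/7 = 0
  <chi_1*chi_6, chi_6> = (1/7)[1*(1)*conj(1) + 1*(1)*conj(exp(-2*I*pi/7)) + 1*(1)*conj(exp(-4*I*pi/7)) + 1*(1)*conj(exp(-6*I*pi/7)) + 1*(1)*conj(exp(6*I*pi/7)) + 1*(1)*conj(exp(4*I*pi/7)) + 1*(1)*conj(exp(2*I*pi/7))]
      = (1/7)[(1) + (exp(2*I*pi/7)) + (exp(4*I*pi/7)) + (exp(6*I*pi/7)) + (exp(-6*I*pi/7)) + (exp(-4*I*pi/7)) + (exp(-2*I*pi/7))] = 0/7 = 0
(Exp terms are combined using exp(i*s)*conj(exp(i*t)) = exp(i*(s-t)), and sums of them are collapsed using the identity that for every m > 1 the m distinct m-th roots of unity sum to 0, e.g. 1 + exp(2*I*pi/3) + exp(-2*I*pi/3) = 0.)
Hence the multiplicities are chi_0: 1. Dimension check: dim(chi_1)*dim(chi_6) = 1*1 = 1 and sum (mult * dim) = 1*1 = 1.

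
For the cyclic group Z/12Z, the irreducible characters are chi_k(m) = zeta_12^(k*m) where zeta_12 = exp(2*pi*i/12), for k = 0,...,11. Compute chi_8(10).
chi_8(10) = zeta_12^80 = exp(-2*I*pi/3)

Solution. chi_8(10) = zeta_12^(8*10) = zeta_12^80. Since zeta_12^12 = 1, this equals zeta_12^8 = exp(2*pi*i*8/12) = exp(-2*I*pi/3).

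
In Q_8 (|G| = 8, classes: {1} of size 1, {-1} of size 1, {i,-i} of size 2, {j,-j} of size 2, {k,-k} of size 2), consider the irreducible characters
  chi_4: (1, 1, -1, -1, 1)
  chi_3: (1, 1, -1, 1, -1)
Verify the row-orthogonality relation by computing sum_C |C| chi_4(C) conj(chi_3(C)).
Sum = 0; so <chi_4, chi_3> = 0 (distinct irreducibles are orthogonal).

Argument: Compute term by term over conjugacy classes (|C| * chi_4(C) * conj(chi_3(C))):
  1*(1)*conj(1) + 1*(1)*conj(1) + 2*(-1)*conj(-1) + 2*(-1)*conj(1) + 2*(1)*conj(-1)
  = (1) + (1) + (2) + (-2) + (-2)
  = 0.
Dividing by |G| = 8 gives 0/8 = 0, matching the row-orthogonality relation <chi_4, chi_3> = [chi_4 = chi_3].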